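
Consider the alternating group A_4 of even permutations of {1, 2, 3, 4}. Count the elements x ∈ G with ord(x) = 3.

8

The elements of order 3 are: (2 3 4), (2 4 3), (1 2 3), (1 2 4), (1 3 2), (1 3 4), (1 4 2), (1 4 3).
That's 8.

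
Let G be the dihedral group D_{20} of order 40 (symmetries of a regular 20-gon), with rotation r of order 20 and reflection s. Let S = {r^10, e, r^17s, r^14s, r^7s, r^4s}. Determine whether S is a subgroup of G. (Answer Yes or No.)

No

|S| = 6 does not divide |G| = 40, so by Lagrange S is not a subgroup.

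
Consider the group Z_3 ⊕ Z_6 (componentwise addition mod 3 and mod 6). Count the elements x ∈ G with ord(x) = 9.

An element (a,b) has order lcm(ord(a), ord(b)); count pairs with lcm equal to 9.
Enumerating gives 0 such elements.

0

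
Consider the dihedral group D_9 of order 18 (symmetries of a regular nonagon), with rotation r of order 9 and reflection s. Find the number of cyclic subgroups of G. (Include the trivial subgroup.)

12

Each element a generates a cyclic subgroup ⟨a⟩; distinct elements may generate the same one (a cyclic group of order d has φ(d) generators).
Cyclic subgroups by order — order 1: 1; order 2: 9; order 3: 1; order 9: 1.
Total: 12.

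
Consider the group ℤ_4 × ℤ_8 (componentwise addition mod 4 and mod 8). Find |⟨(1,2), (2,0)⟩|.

|⟨(1,2)⟩| = 4 and |⟨(2,0)⟩| = 2, so |H| is a multiple of lcm(4, 2) = 4 and divides |G| = 32.
Closing under the operation: H = {(0,0), (0,4), (1,2), (1,6), (2,0), (2,4), (3,2), (3,6)}, so |H| = 8.

8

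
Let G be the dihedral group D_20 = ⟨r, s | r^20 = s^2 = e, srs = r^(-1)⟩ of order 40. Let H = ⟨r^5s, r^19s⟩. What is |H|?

20

|⟨r^5s⟩| = 2 and |⟨r^19s⟩| = 2, so |H| is a multiple of lcm(2, 2) = 2 and divides |G| = 40.
Closing under the operation: H = {e, r^2, r^4, r^6, r^8, r^10, r^12, r^14, r^16, r^18, rs, r^3s, r^5s, r^7s, r^9s, r^11s, r^13s, r^15s, r^17s, r^19s}, so |H| = 20.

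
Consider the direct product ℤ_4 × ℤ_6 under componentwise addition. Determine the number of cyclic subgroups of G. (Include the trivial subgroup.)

12

Each element a generates a cyclic subgroup ⟨a⟩; distinct elements may generate the same one (a cyclic group of order d has φ(d) generators).
Cyclic subgroups by order — order 1: 1; order 2: 3; order 3: 1; order 4: 2; order 6: 3; order 12: 2.
Total: 12.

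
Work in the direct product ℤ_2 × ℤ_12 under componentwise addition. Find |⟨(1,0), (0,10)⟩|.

12

|⟨(1,0)⟩| = 2 and |⟨(0,10)⟩| = 6, so |H| is a multiple of lcm(2, 6) = 6 and divides |G| = 24.
Closing under the operation: H = {(0,0), (0,2), (0,4), (0,6), (0,8), (0,10), (1,0), (1,2), (1,4), (1,6), (1,8), (1,10)}, so |H| = 12.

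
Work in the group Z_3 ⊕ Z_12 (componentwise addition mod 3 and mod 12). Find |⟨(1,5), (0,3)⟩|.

12

|⟨(1,5)⟩| = 12 and |⟨(0,3)⟩| = 4, so |H| is a multiple of lcm(12, 4) = 12 and divides |G| = 36.
Closing under the operation: H = {(0,0), (0,3), (0,6), (0,9), (1,2), (1,5), (1,8), (1,11), (2,1), (2,4), (2,7), (2,10)}, so |H| = 12.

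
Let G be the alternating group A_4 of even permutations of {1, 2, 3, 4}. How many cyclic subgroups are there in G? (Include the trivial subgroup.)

8

A cyclic subgroup of order d is generated by each of its φ(d) elements of order d, so the cyclic subgroups of order d number (#elements of order d)/φ(d).
Cyclic subgroups by order — order 1: 1; order 2: 3; order 3: 4.
Total: 8.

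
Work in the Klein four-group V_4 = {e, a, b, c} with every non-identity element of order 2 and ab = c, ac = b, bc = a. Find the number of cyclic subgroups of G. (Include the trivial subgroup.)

4

Each element a generates a cyclic subgroup ⟨a⟩; distinct elements may generate the same one (a cyclic group of order d has φ(d) generators).
Cyclic subgroups by order — order 1: 1; order 2: 3.
Total: 4.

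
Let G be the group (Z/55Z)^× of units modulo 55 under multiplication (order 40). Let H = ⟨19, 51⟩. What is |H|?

20

|⟨19⟩| = 10 and |⟨51⟩| = 10, so |H| is a multiple of lcm(10, 10) = 10 and divides |G| = 40.
Closing under the operation: H = {1, 4, 6, 9, 14, 16, 19, 21, 24, 26, 29, 31, 34, 36, 39, 41, 46, 49, 51, 54}, so |H| = 20.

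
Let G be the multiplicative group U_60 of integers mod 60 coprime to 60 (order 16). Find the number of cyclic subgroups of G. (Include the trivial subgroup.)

12

Group the elements of G by the cyclic subgroup they generate; each cyclic subgroup of order d accounts for φ(d) elements.
Cyclic subgroups by order — order 1: 1; order 2: 7; order 4: 4.
Total: 12.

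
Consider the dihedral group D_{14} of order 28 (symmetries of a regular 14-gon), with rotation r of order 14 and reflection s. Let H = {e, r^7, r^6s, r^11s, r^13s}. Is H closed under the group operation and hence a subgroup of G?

No

|H| = 5 does not divide |G| = 28, so by Lagrange H is not a subgroup.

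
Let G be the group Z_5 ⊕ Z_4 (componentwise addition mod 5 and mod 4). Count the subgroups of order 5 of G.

1

|G| = 20 and 5 | 20, so subgroups of order 5 are possible by Lagrange.
The subgroups of order 5 are: {(0,0), (1,0), (2,0), (3,0), (4,0)}.
So G has 1 subgroup of order 5.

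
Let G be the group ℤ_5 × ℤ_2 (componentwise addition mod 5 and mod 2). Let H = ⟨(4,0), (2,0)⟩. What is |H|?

5

|⟨(4,0)⟩| = 5 and |⟨(2,0)⟩| = 5, so |H| is a multiple of lcm(5, 5) = 5 and divides |G| = 10.
Closing under the operation: H = {(0,0), (1,0), (2,0), (3,0), (4,0)}, so |H| = 5.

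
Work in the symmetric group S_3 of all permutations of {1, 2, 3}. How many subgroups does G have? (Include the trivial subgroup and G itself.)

|G| = 6, so by Lagrange every subgroup order divides 6. Divisors: 1, 2, 3, 6.
Subgroups by order — order 1: 1; order 2: 3; order 3: 1; order 6: 1.
Total: 1 + 3 + 1 + 1 = 6.

6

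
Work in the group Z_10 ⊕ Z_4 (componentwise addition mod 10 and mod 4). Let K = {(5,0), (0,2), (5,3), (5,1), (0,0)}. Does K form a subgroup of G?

No

Closure fails: (0,2) + (5,0) = (5,2) ∉ K. So K is not a subgroup.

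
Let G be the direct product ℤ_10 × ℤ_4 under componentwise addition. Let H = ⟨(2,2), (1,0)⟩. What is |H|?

20

|⟨(2,2)⟩| = 10 and |⟨(1,0)⟩| = 10, so |H| is a multiple of lcm(10, 10) = 10 and divides |G| = 40.
Closing under the operation: H = {(0,0), (0,2), (1,0), (1,2), (2,0), (2,2), (3,0), (3,2), (4,0), (4,2), (5,0), (5,2), (6,0), (6,2), (7,0), (7,2), (8,0), (8,2), (9,0), (9,2)}, so |H| = 20.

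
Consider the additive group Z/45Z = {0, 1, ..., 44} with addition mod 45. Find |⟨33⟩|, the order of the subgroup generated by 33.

In Z/45Z, the order of an element a is n/gcd(a, n).
gcd(33, 45) = 3, so |⟨33⟩| = 45/3 = 15.

15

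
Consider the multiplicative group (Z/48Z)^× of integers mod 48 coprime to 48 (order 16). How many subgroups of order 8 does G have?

7

|G| = 16 and 8 | 16, so subgroups of order 8 are possible by Lagrange.
The subgroups of order 8 are: {1, 11, 13, 23, 25, 35, 37, 47}; {1, 11, 17, 19, 25, 35, 41, 43}; {1, 5, 7, 11, 25, 29, 31, 35}; {1, 5, 13, 17, 25, 29, 37, 41}; … (7 in all).
So G has 7 subgroups of order 8.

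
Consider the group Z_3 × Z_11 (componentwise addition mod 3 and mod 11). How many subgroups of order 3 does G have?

1

|G| = 33 and 3 | 33, so subgroups of order 3 are possible by Lagrange.
The subgroups of order 3 are: {(0,0), (1,0), (2,0)}.
So G has 1 subgroup of order 3.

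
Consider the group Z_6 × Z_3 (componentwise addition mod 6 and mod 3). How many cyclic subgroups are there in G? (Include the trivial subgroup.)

Each element a generates a cyclic subgroup ⟨a⟩; distinct elements may generate the same one (a cyclic group of order d has φ(d) generators).
Cyclic subgroups by order — order 1: 1; order 2: 1; order 3: 4; order 6: 4.
Total: 10.

10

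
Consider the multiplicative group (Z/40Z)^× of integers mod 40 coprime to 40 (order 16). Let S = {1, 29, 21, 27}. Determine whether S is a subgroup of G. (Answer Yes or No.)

No

27 ∈ S but its inverse 3 ∉ S, so S is not a subgroup.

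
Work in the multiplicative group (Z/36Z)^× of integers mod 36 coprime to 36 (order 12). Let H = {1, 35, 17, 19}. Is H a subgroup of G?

Yes

|H| = 4 divides |G| = 12, consistent with Lagrange.
H contains the identity, every element's inverse is in H, and H is closed under ·: it is a subgroup.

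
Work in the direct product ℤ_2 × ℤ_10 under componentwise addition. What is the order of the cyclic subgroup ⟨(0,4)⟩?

The order of (0,4) in Z_2 × Z_10 is lcm(ord(0) in Z_2, ord(4) in Z_10).
ord(0) = 1 and ord(4) = 5, so |⟨(0,4)⟩| = lcm(1, 5) = 5.

5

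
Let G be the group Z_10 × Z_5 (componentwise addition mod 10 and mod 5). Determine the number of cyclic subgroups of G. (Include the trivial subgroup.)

14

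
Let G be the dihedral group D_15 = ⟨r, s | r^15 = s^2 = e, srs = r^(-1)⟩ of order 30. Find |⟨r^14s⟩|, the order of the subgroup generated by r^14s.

2

Computing powers of r^14s: the smallest k with (r^14s)^k = e is k = 2.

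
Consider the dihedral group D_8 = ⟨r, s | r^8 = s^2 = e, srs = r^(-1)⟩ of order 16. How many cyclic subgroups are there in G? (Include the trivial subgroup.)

12

A cyclic subgroup of order d is generated by each of its φ(d) elements of order d, so the cyclic subgroups of order d number (#elements of order d)/φ(d).
Cyclic subgroups by order — order 1: 1; order 2: 9; order 4: 1; order 8: 1.
Total: 12.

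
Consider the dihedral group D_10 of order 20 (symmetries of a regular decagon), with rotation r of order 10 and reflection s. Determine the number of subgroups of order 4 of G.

5

|G| = 20 and 4 | 20, so subgroups of order 4 are possible by Lagrange.
The subgroups of order 4 are: {e, r^5, r^2s, r^7s}; {e, r^5, r^3s, r^8s}; {e, r^5, r^4s, r^9s}; {e, r^5, s, r^5s}; … (5 in all).
So G has 5 subgroups of order 4.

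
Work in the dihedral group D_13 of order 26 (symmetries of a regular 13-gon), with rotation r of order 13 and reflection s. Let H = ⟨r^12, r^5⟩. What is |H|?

13

|⟨r^12⟩| = 13 and |⟨r^5⟩| = 13, so |H| is a multiple of lcm(13, 13) = 13 and divides |G| = 26.
Closing under the operation: H = {e, r, r^2, r^3, r^4, r^5, r^6, r^7, r^8, r^9, r^10, r^11, r^12}, so |H| = 13.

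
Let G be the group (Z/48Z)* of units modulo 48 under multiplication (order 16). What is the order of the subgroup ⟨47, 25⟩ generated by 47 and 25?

|⟨47⟩| = 2 and |⟨25⟩| = 2, so |H| is a multiple of lcm(2, 2) = 2 and divides |G| = 16.
Closing under the operation: H = {1, 23, 25, 47}, so |H| = 4.

4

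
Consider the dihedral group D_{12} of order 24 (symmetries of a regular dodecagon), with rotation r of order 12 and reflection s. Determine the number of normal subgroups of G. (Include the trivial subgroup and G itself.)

9

G has 34 subgroups. Checking conjugation-invariance by order — order 1: 1/1 normal; order 2: 1/13 normal; order 3: 1/1 normal; order 4: 1/7 normal; order 6: 1/5 normal; order 8: 0/3 normal; order 12: 3/3 normal; order 24: 1/1 normal.
Total normal subgroups: 9.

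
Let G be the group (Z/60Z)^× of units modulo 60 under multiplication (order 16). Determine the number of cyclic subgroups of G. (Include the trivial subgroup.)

12

A cyclic subgroup of order d is generated by each of its φ(d) elements of order d, so the cyclic subgroups of order d number (#elements of order d)/φ(d).
Cyclic subgroups by order — order 1: 1; order 2: 7; order 4: 4.
Total: 12.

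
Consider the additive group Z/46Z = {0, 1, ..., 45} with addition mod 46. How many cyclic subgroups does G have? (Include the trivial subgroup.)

4

Group the elements of G by the cyclic subgroup they generate; each cyclic subgroup of order d accounts for φ(d) elements.
Cyclic subgroups by order — order 1: 1; order 2: 1; order 23: 1; order 46: 1.
Total: 4.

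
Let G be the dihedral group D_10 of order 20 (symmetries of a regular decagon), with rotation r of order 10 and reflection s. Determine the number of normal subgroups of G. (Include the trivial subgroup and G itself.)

7

G has 22 subgroups. Checking conjugation-invariance by order — order 1: 1/1 normal; order 2: 1/11 normal; order 4: 0/5 normal; order 5: 1/1 normal; order 10: 3/3 normal; order 20: 1/1 normal.
Total normal subgroups: 7.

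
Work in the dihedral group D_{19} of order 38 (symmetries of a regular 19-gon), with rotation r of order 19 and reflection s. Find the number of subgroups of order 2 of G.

|G| = 38 and 2 | 38, so subgroups of order 2 are possible by Lagrange.
The subgroups of order 2 are: {e, r^10s}; {e, r^11s}; {e, r^12s}; {e, r^13s}; … (19 in all).
So G has 19 subgroups of order 2.

19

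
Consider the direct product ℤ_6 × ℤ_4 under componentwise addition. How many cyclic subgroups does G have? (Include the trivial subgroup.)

A cyclic subgroup of order d is generated by each of its φ(d) elements of order d, so the cyclic subgroups of order d number (#elements of order d)/φ(d).
Cyclic subgroups by order — order 1: 1; order 2: 3; order 3: 1; order 4: 2; order 6: 3; order 12: 2.
Total: 12.

12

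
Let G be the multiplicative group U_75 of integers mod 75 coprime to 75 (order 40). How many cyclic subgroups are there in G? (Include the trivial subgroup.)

Each element a generates a cyclic subgroup ⟨a⟩; distinct elements may generate the same one (a cyclic group of order d has φ(d) generators).
Cyclic subgroups by order — order 1: 1; order 2: 3; order 4: 2; order 5: 1; order 10: 3; order 20: 2.
Total: 12.

12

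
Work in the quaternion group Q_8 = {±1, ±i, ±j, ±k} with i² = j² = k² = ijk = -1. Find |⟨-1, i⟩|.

4

|⟨-1⟩| = 2 and |⟨i⟩| = 4, so |H| is a multiple of lcm(2, 4) = 4 and divides |G| = 8.
Closing under the operation: H = {1, -1, i, -i}, so |H| = 4.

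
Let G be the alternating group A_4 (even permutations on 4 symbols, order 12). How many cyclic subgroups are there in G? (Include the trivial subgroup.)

8

Each element a generates a cyclic subgroup ⟨a⟩; distinct elements may generate the same one (a cyclic group of order d has φ(d) generators).
Cyclic subgroups by order — order 1: 1; order 2: 3; order 3: 4.
Total: 8.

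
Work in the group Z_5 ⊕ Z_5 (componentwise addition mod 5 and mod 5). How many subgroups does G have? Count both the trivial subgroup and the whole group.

|G| = 25, so by Lagrange every subgroup order divides 25. Divisors: 1, 5, 25.
Subgroups by order — order 1: 1; order 5: 6; order 25: 1.
Total: 1 + 6 + 1 = 8.

8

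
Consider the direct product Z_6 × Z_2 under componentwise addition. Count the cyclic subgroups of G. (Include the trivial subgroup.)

8

Group the elements of G by the cyclic subgroup they generate; each cyclic subgroup of order d accounts for φ(d) elements.
Cyclic subgroups by order — order 1: 1; order 2: 3; order 3: 1; order 6: 3.
Total: 8.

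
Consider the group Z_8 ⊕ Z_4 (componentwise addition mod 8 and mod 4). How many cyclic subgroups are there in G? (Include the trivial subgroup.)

A cyclic subgroup of order d is generated by each of its φ(d) elements of order d, so the cyclic subgroups of order d number (#elements of order d)/φ(d).
Cyclic subgroups by order — order 1: 1; order 2: 3; order 4: 6; order 8: 4.
Total: 14.

14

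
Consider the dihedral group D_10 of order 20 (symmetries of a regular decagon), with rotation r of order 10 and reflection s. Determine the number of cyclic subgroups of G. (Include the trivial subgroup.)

Each element a generates a cyclic subgroup ⟨a⟩; distinct elements may generate the same one (a cyclic group of order d has φ(d) generators).
Cyclic subgroups by order — order 1: 1; order 2: 11; order 5: 1; order 10: 1.
Total: 14.

14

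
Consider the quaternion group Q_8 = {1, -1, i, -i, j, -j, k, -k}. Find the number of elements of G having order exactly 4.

The elements of order 4 are: i, -i, j, -j, k, -k.
That's 6.

6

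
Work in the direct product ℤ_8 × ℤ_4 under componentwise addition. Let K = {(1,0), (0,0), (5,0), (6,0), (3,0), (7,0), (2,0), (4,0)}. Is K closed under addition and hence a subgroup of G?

|K| = 8 divides |G| = 32, consistent with Lagrange.
K contains the identity, every element's inverse is in K, and K is closed under +: it is a subgroup.
In fact K = ⟨(7,0)⟩.

Yes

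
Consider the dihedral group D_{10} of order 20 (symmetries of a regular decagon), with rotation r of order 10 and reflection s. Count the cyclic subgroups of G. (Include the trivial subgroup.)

14

A cyclic subgroup of order d is generated by each of its φ(d) elements of order d, so the cyclic subgroups of order d number (#elements of order d)/φ(d).
Cyclic subgroups by order — order 1: 1; order 2: 11; order 5: 1; order 10: 1.
Total: 14.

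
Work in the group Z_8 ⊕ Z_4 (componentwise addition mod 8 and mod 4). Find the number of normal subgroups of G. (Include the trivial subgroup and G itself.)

22

G is abelian, so every subgroup is normal.
G has 22 subgroups in total, hence 22 normal subgroups.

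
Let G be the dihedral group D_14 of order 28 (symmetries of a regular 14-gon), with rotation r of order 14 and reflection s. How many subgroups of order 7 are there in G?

|G| = 28 and 7 | 28, so subgroups of order 7 are possible by Lagrange.
The subgroups of order 7 are: {e, r^2, r^4, r^6, r^8, r^10, r^12}.
So G has 1 subgroup of order 7.

1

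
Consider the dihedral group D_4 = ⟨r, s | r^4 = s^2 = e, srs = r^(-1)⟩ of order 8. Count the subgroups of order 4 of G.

3

|G| = 8 and 4 | 8, so subgroups of order 4 are possible by Lagrange.
The subgroups of order 4 are: {e, r, r^2, r^3}; {e, r^2, s, r^2s}; {e, r^2, rs, r^3s}.
So G has 3 subgroups of order 4.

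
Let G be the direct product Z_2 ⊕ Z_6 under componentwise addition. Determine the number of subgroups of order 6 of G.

3

|G| = 12 and 6 | 12, so subgroups of order 6 are possible by Lagrange.
The subgroups of order 6 are: {(0,0), (0,1), (0,2), (0,3), (0,4), (0,5)}; {(0,0), (0,2), (0,4), (1,0), (1,2), (1,4)}; {(0,0), (0,2), (0,4), (1,1), (1,3), (1,5)}.
So G has 3 subgroups of order 6.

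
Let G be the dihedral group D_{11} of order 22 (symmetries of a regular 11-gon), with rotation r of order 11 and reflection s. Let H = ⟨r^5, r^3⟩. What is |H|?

11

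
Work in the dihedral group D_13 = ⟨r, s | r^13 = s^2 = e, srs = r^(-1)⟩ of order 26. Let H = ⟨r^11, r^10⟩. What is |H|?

|⟨r^11⟩| = 13 and |⟨r^10⟩| = 13, so |H| is a multiple of lcm(13, 13) = 13 and divides |G| = 26.
Closing under the operation: H = {e, r, r^2, r^3, r^4, r^5, r^6, r^7, r^8, r^9, r^10, r^11, r^12}, so |H| = 13.

13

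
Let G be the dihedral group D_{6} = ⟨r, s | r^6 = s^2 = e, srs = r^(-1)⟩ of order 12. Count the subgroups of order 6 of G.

|G| = 12 and 6 | 12, so subgroups of order 6 are possible by Lagrange.
The subgroups of order 6 are: {e, r, r^2, r^3, r^4, r^5}; {e, r^2, r^4, s, r^2s, r^4s}; {e, r^2, r^4, rs, r^3s, r^5s}.
So G has 3 subgroups of order 6.

3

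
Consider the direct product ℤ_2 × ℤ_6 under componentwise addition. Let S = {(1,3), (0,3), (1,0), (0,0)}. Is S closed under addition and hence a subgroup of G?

|S| = 4 divides |G| = 12, consistent with Lagrange.
S contains the identity, every element's inverse is in S, and S is closed under +: it is a subgroup.

Yes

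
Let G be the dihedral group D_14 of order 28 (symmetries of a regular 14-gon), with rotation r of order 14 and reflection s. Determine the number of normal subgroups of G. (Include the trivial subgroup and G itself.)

G has 28 subgroups. Checking conjugation-invariance by order — order 1: 1/1 normal; order 2: 1/15 normal; order 4: 0/7 normal; order 7: 1/1 normal; order 14: 3/3 normal; order 28: 1/1 normal.
Total normal subgroups: 7.

7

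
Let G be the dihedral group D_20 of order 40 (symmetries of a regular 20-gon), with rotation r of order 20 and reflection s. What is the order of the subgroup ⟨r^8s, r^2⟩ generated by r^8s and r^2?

20

|⟨r^8s⟩| = 2 and |⟨r^2⟩| = 10, so |H| is a multiple of lcm(2, 10) = 10 and divides |G| = 40.
Closing under the operation: H = {e, r^2, r^4, r^6, r^8, r^10, r^12, r^14, r^16, r^18, s, r^2s, r^4s, r^6s, r^8s, r^10s, r^12s, r^14s, r^16s, r^18s}, so |H| = 20.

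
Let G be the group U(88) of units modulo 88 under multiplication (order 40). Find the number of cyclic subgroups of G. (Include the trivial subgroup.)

Group the elements of G by the cyclic subgroup they generate; each cyclic subgroup of order d accounts for φ(d) elements.
Cyclic subgroups by order — order 1: 1; order 2: 7; order 5: 1; order 10: 7.
Total: 16.

16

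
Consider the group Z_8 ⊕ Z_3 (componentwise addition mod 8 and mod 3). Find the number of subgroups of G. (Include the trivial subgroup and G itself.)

|G| = 24, so by Lagrange every subgroup order divides 24. Divisors: 1, 2, 3, 4, 6, 8, 12, 24.
Subgroups by order — order 1: 1; order 2: 1; order 3: 1; order 4: 1; order 6: 1; order 8: 1; order 12: 1; order 24: 1.
Total: 1 + 1 + 1 + 1 + 1 + 1 + 1 + 1 = 8.

8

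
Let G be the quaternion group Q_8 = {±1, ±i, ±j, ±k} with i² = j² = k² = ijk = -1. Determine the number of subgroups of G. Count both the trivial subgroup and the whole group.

6

|G| = 8, so by Lagrange every subgroup order divides 8. Divisors: 1, 2, 4, 8.
Subgroups by order — order 1: 1; order 2: 1; order 4: 3; order 8: 1.
Total: 1 + 1 + 3 + 1 = 6.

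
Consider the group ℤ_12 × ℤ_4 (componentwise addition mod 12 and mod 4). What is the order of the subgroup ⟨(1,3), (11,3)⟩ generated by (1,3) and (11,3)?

24

|⟨(1,3)⟩| = 12 and |⟨(11,3)⟩| = 12, so |H| is a multiple of lcm(12, 12) = 12 and divides |G| = 48.
Closing under the operation: H = {(0,0), (0,2), (1,1), (1,3), (2,0), (2,2), (3,1), (3,3), (4,0), (4,2), (5,1), (5,3), (6,0), (6,2), (7,1), (7,3), (8,0), (8,2), (9,1), (9,3), (10,0), (10,2), (11,1), (11,3)}, so |H| = 24.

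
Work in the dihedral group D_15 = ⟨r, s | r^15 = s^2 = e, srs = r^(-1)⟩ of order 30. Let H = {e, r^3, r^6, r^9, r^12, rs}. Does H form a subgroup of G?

Closure fails: r^9 · rs = r^10s ∉ H. So H is not a subgroup.

No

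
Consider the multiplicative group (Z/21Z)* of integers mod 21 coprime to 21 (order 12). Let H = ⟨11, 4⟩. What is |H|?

6

|⟨11⟩| = 6 and |⟨4⟩| = 3, so |H| is a multiple of lcm(6, 3) = 6 and divides |G| = 12.
Closing under the operation: H = {1, 2, 4, 8, 11, 16}, so |H| = 6.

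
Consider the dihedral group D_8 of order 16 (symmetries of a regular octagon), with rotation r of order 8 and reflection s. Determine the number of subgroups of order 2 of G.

9

|G| = 16 and 2 | 16, so subgroups of order 2 are possible by Lagrange.
The subgroups of order 2 are: {e, r^2s}; {e, r^3s}; {e, r^4}; {e, r^4s}; … (9 in all).
So G has 9 subgroups of order 2.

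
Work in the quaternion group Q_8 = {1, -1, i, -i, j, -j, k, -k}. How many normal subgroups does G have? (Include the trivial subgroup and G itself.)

G has 6 subgroups. Checking conjugation-invariance by order — order 1: 1/1 normal; order 2: 1/1 normal; order 4: 3/3 normal; order 8: 1/1 normal.
Total normal subgroups: 6.

6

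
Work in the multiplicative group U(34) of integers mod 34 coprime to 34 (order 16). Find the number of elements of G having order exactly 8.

4

The elements of order 8 are: 9, 15, 19, 25.
That's 4.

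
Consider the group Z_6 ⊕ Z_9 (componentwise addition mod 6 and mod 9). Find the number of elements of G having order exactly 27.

0

An element (a,b) has order lcm(ord(a), ord(b)); count pairs with lcm equal to 27.
Enumerating gives 0 such elements.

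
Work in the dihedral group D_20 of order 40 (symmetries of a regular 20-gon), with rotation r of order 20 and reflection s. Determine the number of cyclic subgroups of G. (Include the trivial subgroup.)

A cyclic subgroup of order d is generated by each of its φ(d) elements of order d, so the cyclic subgroups of order d number (#elements of order d)/φ(d).
Cyclic subgroups by order — order 1: 1; order 2: 21; order 4: 1; order 5: 1; order 10: 1; order 20: 1.
Total: 26.

26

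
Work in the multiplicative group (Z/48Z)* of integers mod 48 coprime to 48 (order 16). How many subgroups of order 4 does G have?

11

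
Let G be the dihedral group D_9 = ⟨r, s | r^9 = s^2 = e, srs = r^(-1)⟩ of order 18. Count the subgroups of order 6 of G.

|G| = 18 and 6 | 18, so subgroups of order 6 are possible by Lagrange.
The subgroups of order 6 are: {e, r^3, r^6, r^2s, r^5s, r^8s}; {e, r^3, r^6, s, r^3s, r^6s}; {e, r^3, r^6, rs, r^4s, r^7s}.
So G has 3 subgroups of order 6.

3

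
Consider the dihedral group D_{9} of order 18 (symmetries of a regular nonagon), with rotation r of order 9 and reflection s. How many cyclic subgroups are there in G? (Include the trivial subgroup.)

Group the elements of G by the cyclic subgroup they generate; each cyclic subgroup of order d accounts for φ(d) elements.
Cyclic subgroups by order — order 1: 1; order 2: 9; order 3: 1; order 9: 1.
Total: 12.

12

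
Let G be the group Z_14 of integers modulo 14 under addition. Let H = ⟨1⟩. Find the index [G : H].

|⟨1⟩| = 14 and |G| = 14.
By Lagrange, [G : H] = |G|/|H| = 14/14 = 1.

1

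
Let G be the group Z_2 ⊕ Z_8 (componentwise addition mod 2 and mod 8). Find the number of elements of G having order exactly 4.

4

An element (a,b) has order lcm(ord(a), ord(b)); count pairs with lcm equal to 4.
Enumerating gives 4 such elements.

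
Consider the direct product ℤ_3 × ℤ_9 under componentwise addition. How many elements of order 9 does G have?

An element (a,b) has order lcm(ord(a), ord(b)); count pairs with lcm equal to 9.
Enumerating gives 18 such elements.

18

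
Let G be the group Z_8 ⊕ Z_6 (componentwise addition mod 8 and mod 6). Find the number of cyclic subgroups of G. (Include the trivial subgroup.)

16

A cyclic subgroup of order d is generated by each of its φ(d) elements of order d, so the cyclic subgroups of order d number (#elements of order d)/φ(d).
Cyclic subgroups by order — order 1: 1; order 2: 3; order 3: 1; order 4: 2; order 6: 3; order 8: 2; order 12: 2; order 24: 2.
Total: 16.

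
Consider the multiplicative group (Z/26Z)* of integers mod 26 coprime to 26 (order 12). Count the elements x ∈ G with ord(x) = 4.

The elements of order 4 are: 5, 21.
That's 2.

2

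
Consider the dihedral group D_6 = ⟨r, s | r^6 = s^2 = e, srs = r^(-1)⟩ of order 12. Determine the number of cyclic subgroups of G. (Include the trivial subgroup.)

10

Each element a generates a cyclic subgroup ⟨a⟩; distinct elements may generate the same one (a cyclic group of order d has φ(d) generators).
Cyclic subgroups by order — order 1: 1; order 2: 7; order 3: 1; order 6: 1.
Total: 10.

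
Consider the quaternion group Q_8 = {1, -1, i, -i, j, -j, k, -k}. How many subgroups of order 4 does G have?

3

|G| = 8 and 4 | 8, so subgroups of order 4 are possible by Lagrange.
The subgroups of order 4 are: {1, -1, i, -i}; {1, -1, j, -j}; {1, -1, k, -k}.
So G has 3 subgroups of order 4.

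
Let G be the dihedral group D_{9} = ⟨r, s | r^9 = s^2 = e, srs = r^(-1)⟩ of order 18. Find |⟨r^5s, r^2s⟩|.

6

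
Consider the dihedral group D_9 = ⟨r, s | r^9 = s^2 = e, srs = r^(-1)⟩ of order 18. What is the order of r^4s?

2

Computing powers of r^4s: the smallest k with (r^4s)^k = e is k = 2.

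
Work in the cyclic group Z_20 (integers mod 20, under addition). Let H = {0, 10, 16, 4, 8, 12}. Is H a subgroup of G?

No

|H| = 6 does not divide |G| = 20, so by Lagrange H is not a subgroup.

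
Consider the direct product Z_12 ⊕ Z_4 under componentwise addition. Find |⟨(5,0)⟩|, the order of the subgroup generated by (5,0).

12

The order of (5,0) in Z_12 × Z_4 is lcm(ord(5) in Z_12, ord(0) in Z_4).
ord(5) = 12 and ord(0) = 1, so |⟨(5,0)⟩| = lcm(12, 1) = 12.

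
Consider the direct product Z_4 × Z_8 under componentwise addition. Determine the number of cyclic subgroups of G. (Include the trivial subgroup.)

Group the elements of G by the cyclic subgroup they generate; each cyclic subgroup of order d accounts for φ(d) elements.
Cyclic subgroups by order — order 1: 1; order 2: 3; order 4: 6; order 8: 4.
Total: 14.

14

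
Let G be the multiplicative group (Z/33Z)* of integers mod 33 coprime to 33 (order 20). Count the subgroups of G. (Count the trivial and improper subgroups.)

|G| = 20, so by Lagrange every subgroup order divides 20. Divisors: 1, 2, 4, 5, 10, 20.
Subgroups by order — order 1: 1; order 2: 3; order 4: 1; order 5: 1; order 10: 3; order 20: 1.
Total: 1 + 3 + 1 + 1 + 3 + 1 = 10.

10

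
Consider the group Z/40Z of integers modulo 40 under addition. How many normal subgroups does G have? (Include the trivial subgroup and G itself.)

G is abelian, so every subgroup is normal.
G has 8 subgroups in total, hence 8 normal subgroups.

8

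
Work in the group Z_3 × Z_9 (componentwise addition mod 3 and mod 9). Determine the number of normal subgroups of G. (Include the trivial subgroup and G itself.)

10

G is abelian, so every subgroup is normal.
G has 10 subgroups in total, hence 10 normal subgroups.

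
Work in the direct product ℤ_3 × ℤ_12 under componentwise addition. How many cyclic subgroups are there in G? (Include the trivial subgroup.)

A cyclic subgroup of order d is generated by each of its φ(d) elements of order d, so the cyclic subgroups of order d number (#elements of order d)/φ(d).
Cyclic subgroups by order — order 1: 1; order 2: 1; order 3: 4; order 4: 1; order 6: 4; order 12: 4.
Total: 15.

15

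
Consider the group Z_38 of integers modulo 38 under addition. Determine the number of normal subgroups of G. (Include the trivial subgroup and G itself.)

G is abelian, so every subgroup is normal.
G has 4 subgroups in total, hence 4 normal subgroups.

4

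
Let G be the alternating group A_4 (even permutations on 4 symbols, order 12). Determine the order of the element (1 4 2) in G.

3

Computing powers of (1 4 2): the smallest k with ((1 4 2))^k = e is k = 3.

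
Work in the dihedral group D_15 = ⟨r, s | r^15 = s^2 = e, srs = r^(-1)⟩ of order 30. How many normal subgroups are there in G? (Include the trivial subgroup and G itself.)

5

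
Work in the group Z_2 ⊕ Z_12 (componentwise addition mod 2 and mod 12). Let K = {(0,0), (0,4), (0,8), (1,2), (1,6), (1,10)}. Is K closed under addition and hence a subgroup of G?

Yes

|K| = 6 divides |G| = 24, consistent with Lagrange.
K contains the identity, every element's inverse is in K, and K is closed under +: it is a subgroup.
In fact K = ⟨(1,2)⟩.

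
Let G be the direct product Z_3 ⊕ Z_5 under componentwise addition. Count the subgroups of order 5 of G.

|G| = 15 and 5 | 15, so subgroups of order 5 are possible by Lagrange.
The subgroups of order 5 are: {(0,0), (0,1), (0,2), (0,3), (0,4)}.
So G has 1 subgroup of order 5.

1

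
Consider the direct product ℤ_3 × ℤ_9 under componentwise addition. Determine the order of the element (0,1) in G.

The order of (0,1) in Z_3 × Z_9 is lcm(ord(0) in Z_3, ord(1) in Z_9).
ord(0) = 1 and ord(1) = 9, so |⟨(0,1)⟩| = lcm(1, 9) = 9.

9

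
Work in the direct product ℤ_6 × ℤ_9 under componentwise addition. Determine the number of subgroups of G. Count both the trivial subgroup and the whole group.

20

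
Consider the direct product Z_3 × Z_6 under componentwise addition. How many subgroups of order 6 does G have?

4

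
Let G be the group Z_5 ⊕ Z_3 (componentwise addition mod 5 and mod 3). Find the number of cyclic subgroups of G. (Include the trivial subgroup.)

Group the elements of G by the cyclic subgroup they generate; each cyclic subgroup of order d accounts for φ(d) elements.
Cyclic subgroups by order — order 1: 1; order 3: 1; order 5: 1; order 15: 1.
Total: 4.

4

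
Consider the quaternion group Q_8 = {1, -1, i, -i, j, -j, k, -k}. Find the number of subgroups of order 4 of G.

3

|G| = 8 and 4 | 8, so subgroups of order 4 are possible by Lagrange.
The subgroups of order 4 are: {1, -1, i, -i}; {1, -1, j, -j}; {1, -1, k, -k}.
So G has 3 subgroups of order 4.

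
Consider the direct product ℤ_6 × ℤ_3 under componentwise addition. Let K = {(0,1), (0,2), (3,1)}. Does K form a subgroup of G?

The identity (0,0) ∉ K, so K is not a subgroup.

No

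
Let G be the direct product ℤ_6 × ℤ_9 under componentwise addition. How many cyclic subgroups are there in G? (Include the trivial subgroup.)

16

A cyclic subgroup of order d is generated by each of its φ(d) elements of order d, so the cyclic subgroups of order d number (#elements of order d)/φ(d).
Cyclic subgroups by order — order 1: 1; order 2: 1; order 3: 4; order 6: 4; order 9: 3; order 18: 3.
Total: 16.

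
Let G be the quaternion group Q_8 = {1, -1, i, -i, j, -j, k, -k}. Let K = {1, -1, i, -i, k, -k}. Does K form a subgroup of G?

|K| = 6 does not divide |G| = 8, so by Lagrange K is not a subgroup.

No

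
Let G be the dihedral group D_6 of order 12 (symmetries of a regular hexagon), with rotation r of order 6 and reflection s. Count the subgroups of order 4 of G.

|G| = 12 and 4 | 12, so subgroups of order 4 are possible by Lagrange.
The subgroups of order 4 are: {e, r^3, r^2s, r^5s}; {e, r^3, s, r^3s}; {e, r^3, rs, r^4s}.
So G has 3 subgroups of order 4.

3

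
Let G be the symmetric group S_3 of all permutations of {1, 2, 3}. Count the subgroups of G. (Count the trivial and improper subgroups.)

|G| = 6, so by Lagrange every subgroup order divides 6. Divisors: 1, 2, 3, 6.
Subgroups by order — order 1: 1; order 2: 3; order 3: 1; order 6: 1.
Total: 1 + 3 + 1 + 1 = 6.

6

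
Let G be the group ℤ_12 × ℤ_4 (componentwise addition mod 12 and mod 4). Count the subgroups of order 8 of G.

|G| = 48 and 8 | 48, so subgroups of order 8 are possible by Lagrange.
The subgroups of order 8 are: {(0,0), (0,1), (0,2), (0,3), (6,0), (6,1), (6,2), (6,3)}; {(0,0), (0,2), (3,0), (3,2), (6,0), (6,2), (9,0), (9,2)}; {(0,0), (0,2), (3,1), (3,3), (6,0), (6,2), (9,1), (9,3)}.
So G has 3 subgroups of order 8.

3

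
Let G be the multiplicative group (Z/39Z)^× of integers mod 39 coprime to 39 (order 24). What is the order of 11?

12

Compute successive powers of 11 mod 39: 11, 4, 5, 16, 20, 25, 2, 22, …; 11^12 ≡ 1 (mod 39).
So |⟨11⟩| = 12.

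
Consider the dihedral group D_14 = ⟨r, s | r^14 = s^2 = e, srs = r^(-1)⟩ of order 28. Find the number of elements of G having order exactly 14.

6

The elements of order 14 are: r, r^3, r^5, r^9, r^11, r^13.
That's 6.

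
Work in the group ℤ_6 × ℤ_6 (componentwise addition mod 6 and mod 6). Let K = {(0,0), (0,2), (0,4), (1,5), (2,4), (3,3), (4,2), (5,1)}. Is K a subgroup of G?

No

|K| = 8 does not divide |G| = 36, so by Lagrange K is not a subgroup.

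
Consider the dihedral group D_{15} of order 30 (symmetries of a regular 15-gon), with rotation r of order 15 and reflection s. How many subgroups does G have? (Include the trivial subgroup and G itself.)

|G| = 30, so by Lagrange every subgroup order divides 30. Divisors: 1, 2, 3, 5, 6, 10, 15, 30.
Subgroups by order — order 1: 1; order 2: 15; order 3: 1; order 5: 1; order 6: 5; order 10: 3; order 15: 1; order 30: 1.
Total: 1 + 15 + 1 + 1 + 5 + 3 + 1 + 1 = 28.

28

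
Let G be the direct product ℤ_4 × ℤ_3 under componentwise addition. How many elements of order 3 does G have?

An element (a,b) has order lcm(ord(a), ord(b)); count pairs with lcm equal to 3.
Enumerating gives 2 such elements.

2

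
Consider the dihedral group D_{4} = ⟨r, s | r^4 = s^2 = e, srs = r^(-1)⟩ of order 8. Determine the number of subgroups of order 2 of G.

5

|G| = 8 and 2 | 8, so subgroups of order 2 are possible by Lagrange.
The subgroups of order 2 are: {e, r^2}; {e, r^2s}; {e, r^3s}; {e, rs}; … (5 in all).
So G has 5 subgroups of order 2.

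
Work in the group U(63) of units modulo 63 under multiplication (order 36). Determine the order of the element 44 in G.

6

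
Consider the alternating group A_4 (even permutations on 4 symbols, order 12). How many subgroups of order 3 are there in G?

4

|G| = 12 and 3 | 12, so subgroups of order 3 are possible by Lagrange.
The subgroups of order 3 are: {e, (1 2 3), (1 3 2)}; {e, (1 2 4), (1 4 2)}; {e, (1 3 4), (1 4 3)}; {e, (2 3 4), (2 4 3)}.
So G has 4 subgroups of order 3.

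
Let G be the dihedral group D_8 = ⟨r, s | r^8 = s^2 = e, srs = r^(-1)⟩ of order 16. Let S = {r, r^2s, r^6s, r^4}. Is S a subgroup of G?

No

The identity e ∉ S, so S is not a subgroup.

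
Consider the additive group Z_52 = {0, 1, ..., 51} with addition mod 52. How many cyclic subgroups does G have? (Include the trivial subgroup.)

6

Each element a generates a cyclic subgroup ⟨a⟩; distinct elements may generate the same one (a cyclic group of order d has φ(d) generators).
Cyclic subgroups by order — order 1: 1; order 2: 1; order 4: 1; order 13: 1; order 26: 1; order 52: 1.
Total: 6.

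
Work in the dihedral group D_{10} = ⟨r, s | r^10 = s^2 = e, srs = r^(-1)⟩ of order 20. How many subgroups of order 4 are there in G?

|G| = 20 and 4 | 20, so subgroups of order 4 are possible by Lagrange.
The subgroups of order 4 are: {e, r^5, r^2s, r^7s}; {e, r^5, r^3s, r^8s}; {e, r^5, r^4s, r^9s}; {e, r^5, s, r^5s}; … (5 in all).
So G has 5 subgroups of order 4.

5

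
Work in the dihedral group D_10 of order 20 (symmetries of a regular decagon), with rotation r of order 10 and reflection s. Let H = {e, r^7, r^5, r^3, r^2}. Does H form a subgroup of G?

r^2 ∈ H but its inverse r^8 ∉ H, so H is not a subgroup.

No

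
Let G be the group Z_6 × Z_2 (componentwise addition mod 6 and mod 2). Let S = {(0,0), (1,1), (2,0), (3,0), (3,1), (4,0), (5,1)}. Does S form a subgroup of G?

No

|S| = 7 does not divide |G| = 12, so by Lagrange S is not a subgroup.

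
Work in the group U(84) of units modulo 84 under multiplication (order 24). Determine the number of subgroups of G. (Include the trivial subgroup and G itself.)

|G| = 24, so by Lagrange every subgroup order divides 24. Divisors: 1, 2, 3, 4, 6, 8, 12, 24.
Subgroups by order — order 1: 1; order 2: 7; order 3: 1; order 4: 7; order 6: 7; order 8: 1; order 12: 7; order 24: 1.
Total: 1 + 7 + 1 + 7 + 7 + 1 + 7 + 1 = 32.

32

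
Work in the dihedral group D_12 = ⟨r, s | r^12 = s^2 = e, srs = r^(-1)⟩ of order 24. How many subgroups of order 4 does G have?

7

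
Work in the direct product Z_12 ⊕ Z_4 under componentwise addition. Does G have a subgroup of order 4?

4 | 48. A subgroup of order 4 is {(0,0), (0,1), (0,2), (0,3)}.

Yes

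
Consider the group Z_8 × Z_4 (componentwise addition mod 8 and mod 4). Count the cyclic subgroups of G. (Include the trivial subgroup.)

14

Group the elements of G by the cyclic subgroup they generate; each cyclic subgroup of order d accounts for φ(d) elements.
Cyclic subgroups by order — order 1: 1; order 2: 3; order 4: 6; order 8: 4.
Total: 14.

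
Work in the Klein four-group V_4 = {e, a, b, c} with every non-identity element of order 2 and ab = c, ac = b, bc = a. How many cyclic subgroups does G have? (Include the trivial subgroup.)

4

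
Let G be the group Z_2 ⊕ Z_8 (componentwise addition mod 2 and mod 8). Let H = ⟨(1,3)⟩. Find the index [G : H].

2

|⟨(1,3)⟩| = 8 and |G| = 16.
By Lagrange, [G : H] = |G|/|H| = 16/8 = 2.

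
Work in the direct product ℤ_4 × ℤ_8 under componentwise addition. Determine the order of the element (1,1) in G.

8

The order of (1,1) in Z_4 × Z_8 is lcm(ord(1) in Z_4, ord(1) in Z_8).
ord(1) = 4 and ord(1) = 8, so |⟨(1,1)⟩| = lcm(4, 8) = 8.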